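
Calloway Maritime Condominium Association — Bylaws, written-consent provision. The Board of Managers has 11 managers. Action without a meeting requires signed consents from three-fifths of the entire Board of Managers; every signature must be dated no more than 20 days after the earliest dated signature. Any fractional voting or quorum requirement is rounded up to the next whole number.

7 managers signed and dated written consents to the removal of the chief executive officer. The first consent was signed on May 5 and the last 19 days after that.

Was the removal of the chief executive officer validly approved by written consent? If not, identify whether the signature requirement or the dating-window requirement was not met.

Signatures required: three-fifths of 11 — 3/5 of 11 = 6.60, rounded up to 7, so 7 needed; 7 signed. Sufficient.
Dating window: the latest signature is 19 days after the earliest; the limit is 20 days. Within the window.

Effective — both the signature and dating-window requirements are satisfied.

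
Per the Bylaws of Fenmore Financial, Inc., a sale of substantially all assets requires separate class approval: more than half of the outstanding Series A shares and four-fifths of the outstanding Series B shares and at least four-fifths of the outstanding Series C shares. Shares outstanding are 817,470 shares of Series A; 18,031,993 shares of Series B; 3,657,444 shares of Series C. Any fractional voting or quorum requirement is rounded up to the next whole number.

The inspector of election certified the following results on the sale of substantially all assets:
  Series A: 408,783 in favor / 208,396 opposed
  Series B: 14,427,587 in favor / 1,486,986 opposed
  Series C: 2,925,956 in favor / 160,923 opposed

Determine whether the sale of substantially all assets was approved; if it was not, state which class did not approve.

Series A: a majority of 817470 is 408736; 408,736 required, 408,783 in favor — approved.
Series B: 4/5 of 18031993 = 14425594.40, rounded up to 14425595; 14,425,595 required, 14,427,587 in favor — approved.
Series C: 4/5 of 3657444 = 2925955.20, rounded up to 2925956; 2,925,956 required, 2,925,956 in favor — approved.

Approved — every class gave the required vote.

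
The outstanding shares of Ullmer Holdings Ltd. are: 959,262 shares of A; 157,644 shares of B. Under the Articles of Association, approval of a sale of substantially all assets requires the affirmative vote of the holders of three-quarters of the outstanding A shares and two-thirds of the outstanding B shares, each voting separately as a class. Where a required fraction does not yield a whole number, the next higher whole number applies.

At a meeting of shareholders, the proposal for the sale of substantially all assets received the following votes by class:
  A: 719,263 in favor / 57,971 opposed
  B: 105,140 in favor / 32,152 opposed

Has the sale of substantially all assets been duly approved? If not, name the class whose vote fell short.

Not approved — the A shares did not give the required vote.

A: 3/4 of 959262 = 719446.50, rounded up to 719447; 719,447 required, 719,263 in favor — not approved.
B: 2/3 of 157644 = 105096; 105,096 required, 105,140 in favor — approved.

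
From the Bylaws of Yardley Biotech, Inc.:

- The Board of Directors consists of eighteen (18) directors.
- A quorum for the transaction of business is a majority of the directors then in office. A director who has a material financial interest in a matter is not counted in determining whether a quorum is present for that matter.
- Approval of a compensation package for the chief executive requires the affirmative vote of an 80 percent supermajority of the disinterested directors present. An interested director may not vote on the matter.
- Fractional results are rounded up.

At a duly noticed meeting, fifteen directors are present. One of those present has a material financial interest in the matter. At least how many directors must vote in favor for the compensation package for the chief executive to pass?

The compensation package for the chief executive requires four-fifths of the disinterested directors present (15 − 1 = 14).
4/5 of 14 = 11.20, rounded up to 12.

12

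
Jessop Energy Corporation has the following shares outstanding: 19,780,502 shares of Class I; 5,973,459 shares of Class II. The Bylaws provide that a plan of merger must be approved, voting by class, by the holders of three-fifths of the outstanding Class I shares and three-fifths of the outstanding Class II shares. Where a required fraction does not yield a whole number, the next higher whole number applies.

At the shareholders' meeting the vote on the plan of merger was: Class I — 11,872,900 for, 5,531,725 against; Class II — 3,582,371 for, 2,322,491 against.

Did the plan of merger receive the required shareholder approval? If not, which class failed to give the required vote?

Not approved — the Class II shares did not give the required vote.

Class I: 3/5 of 19780502 = 11868301.20, rounded up to 11868302; 11,868,302 required, 11,872,900 in favor — approved.
Class II: 3/5 of 5973459 = 3584075.40, rounded up to 3584076; 3,584,076 required, 3,582,371 in favor — not approved.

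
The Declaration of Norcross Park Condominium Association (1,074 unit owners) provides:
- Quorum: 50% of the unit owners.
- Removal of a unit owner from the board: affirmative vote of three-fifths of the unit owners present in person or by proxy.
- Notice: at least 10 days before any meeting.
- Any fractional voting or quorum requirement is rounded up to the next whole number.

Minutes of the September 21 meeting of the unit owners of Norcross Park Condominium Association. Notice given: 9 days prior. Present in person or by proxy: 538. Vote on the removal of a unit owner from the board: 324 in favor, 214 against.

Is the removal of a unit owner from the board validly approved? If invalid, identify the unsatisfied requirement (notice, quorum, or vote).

Invalid — notice requirement not satisfied.

Notice: 9 days given; 10 required. Not satisfied.
Quorum: 50% of 1,074 = 537; 538 present. Satisfied.
Vote: requires three-fifths of those present (538); 3/5 of 538 = 322.80, rounded up to 323, so 323 needed; 324 in favor. Satisfied.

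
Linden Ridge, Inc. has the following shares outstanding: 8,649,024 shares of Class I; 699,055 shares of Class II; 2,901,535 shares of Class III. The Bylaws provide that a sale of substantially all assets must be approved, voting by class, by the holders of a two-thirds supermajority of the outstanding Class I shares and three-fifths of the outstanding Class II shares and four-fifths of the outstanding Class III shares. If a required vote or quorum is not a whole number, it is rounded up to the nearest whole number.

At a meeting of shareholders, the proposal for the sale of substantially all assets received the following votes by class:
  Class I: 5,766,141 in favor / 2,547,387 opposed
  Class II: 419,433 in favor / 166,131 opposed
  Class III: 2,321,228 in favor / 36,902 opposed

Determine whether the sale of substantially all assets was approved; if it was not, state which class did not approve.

Approved — every class gave the required vote.

Class I: 2/3 of 8649024 = 5766016; 5,766,016 required, 5,766,141 in favor — approved.
Class II: 3/5 of 699055 = 419433; 419,433 required, 419,433 in favor — approved.
Class III: 4/5 of 2901535 = 2321228; 2,321,228 required, 2,321,228 in favor — approved.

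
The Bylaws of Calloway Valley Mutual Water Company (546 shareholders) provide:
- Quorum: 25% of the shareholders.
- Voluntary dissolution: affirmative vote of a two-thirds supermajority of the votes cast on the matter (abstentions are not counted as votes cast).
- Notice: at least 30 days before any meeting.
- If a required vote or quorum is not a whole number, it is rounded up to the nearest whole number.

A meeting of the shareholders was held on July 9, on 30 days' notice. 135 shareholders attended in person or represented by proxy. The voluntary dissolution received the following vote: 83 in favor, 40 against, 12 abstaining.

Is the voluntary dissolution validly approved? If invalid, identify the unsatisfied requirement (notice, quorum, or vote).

Invalid — quorum requirement not satisfied.

Notice: 30 days given; 30 required. Satisfied.
Quorum: 25% of 546 = 136.50, rounded up to 137; 135 present. Not satisfied.
Vote: requires two-thirds of the votes cast (135 − 12 abstaining = 123); 2/3 of 123 = 82, so 82 needed; 83 in favor. Satisfied.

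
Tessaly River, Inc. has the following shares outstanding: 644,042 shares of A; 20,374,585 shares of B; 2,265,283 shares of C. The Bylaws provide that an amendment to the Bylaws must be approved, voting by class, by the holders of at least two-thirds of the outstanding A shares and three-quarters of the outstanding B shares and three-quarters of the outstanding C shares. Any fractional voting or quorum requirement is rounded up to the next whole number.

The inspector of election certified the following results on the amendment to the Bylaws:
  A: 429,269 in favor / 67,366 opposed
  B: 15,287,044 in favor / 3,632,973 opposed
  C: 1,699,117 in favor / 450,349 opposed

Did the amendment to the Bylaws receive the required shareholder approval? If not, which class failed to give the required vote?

A: 2/3 of 644042 = 429361.33, rounded up to 429362; 429,362 required, 429,269 in favor — not approved.
B: 3/4 of 20374585 = 15280938.75, rounded up to 15280939; 15,280,939 required, 15,287,044 in favor — approved.
C: 3/4 of 2265283 = 1698962.25, rounded up to 1698963; 1,698,963 required, 1,699,117 in favor — approved.

Not approved — the A shares did not give the required vote.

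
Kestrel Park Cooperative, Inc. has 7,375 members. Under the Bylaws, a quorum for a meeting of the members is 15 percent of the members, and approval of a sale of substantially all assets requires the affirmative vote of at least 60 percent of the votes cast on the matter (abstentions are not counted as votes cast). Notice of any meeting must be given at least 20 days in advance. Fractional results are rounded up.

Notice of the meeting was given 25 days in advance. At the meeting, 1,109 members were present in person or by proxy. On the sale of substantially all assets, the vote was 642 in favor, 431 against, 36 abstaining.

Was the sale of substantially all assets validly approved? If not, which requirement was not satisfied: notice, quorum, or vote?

Invalid — vote requirement not satisfied.

Notice: 25 days given; 20 required. Satisfied.
Quorum: 15% of 7,375 = 1,106.25, rounded up to 1,107; 1,109 present. Satisfied.
Vote: requires three-fifths of the votes cast (1,109 − 36 abstaining = 1,073); 3/5 of 1073 = 643.80, rounded up to 644, so 644 needed; 642 in favor. Not satisfied.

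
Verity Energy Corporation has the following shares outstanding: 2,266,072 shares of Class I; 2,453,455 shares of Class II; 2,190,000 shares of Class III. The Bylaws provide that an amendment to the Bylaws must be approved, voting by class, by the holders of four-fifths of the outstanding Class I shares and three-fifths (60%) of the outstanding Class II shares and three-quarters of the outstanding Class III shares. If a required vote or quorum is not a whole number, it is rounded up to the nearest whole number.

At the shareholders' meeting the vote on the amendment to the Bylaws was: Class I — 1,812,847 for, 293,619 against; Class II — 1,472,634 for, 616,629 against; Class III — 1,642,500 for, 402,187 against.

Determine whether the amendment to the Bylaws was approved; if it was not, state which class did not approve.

Not approved — the Class I shares did not give the required vote.

Class I: 4/5 of 2266072 = 1812857.60, rounded up to 1812858; 1,812,858 required, 1,812,847 in favor — not approved.
Class II: 3/5 of 2453455 = 1472073; 1,472,073 required, 1,472,634 in favor — approved.
Class III: 3/4 of 2190000 = 1642500; 1,642,500 required, 1,642,500 in favor — approved.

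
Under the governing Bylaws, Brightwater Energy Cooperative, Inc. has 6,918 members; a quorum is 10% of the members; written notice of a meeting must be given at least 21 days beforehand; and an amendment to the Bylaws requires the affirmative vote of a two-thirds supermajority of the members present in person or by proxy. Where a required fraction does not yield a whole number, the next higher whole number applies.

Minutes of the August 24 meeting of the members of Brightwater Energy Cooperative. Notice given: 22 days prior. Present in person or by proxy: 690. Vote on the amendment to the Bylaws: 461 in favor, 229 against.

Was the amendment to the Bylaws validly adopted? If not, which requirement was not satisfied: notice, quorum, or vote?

Notice: 22 days given; 21 required. Satisfied.
Quorum: 10% of 6,918 = 691.80, rounded up to 692; 690 present. Not satisfied.
Vote: requires two-thirds of those present (690); 2/3 of 690 = 460, so 460 needed; 461 in favor. Satisfied.

Invalid — quorum requirement not satisfied.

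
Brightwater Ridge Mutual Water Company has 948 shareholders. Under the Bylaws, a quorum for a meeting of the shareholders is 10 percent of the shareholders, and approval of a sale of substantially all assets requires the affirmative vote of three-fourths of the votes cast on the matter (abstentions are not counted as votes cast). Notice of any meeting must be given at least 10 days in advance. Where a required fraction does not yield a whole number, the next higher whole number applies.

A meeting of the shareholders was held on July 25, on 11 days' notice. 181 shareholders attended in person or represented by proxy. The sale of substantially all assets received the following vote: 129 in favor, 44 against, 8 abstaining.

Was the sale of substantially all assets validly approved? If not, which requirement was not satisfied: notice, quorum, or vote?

Notice: 11 days given; 10 required. Satisfied.
Quorum: 10% of 948 = 94.80, rounded up to 95; 181 present. Satisfied.
Vote: requires three-fourths of the votes cast (181 − 8 abstaining = 173); 3/4 of 173 = 129.75, rounded up to 130, so 130 needed; 129 in favor. Not satisfied.

Invalid — vote requirement not satisfied.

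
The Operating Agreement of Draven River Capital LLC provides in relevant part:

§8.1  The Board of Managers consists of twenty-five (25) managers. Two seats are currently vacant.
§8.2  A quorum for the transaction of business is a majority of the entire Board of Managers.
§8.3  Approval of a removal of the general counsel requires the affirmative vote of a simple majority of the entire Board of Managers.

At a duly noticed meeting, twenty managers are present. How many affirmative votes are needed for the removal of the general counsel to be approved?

13

The removal of the general counsel requires a majority of the entire Board of Managers (25).
A majority of 25 is 13.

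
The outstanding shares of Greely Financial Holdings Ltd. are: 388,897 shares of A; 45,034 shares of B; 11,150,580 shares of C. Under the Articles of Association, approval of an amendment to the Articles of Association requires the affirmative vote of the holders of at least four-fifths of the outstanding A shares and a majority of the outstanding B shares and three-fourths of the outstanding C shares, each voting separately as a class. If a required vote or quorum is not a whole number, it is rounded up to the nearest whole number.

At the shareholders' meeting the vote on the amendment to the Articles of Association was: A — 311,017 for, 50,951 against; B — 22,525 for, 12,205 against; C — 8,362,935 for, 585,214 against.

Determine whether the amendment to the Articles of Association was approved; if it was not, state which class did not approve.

Not approved — the A shares did not give the required vote.

A: 4/5 of 388897 = 311117.60, rounded up to 311118; 311,118 required, 311,017 in favor — not approved.
B: a majority of 45034 is 22518; 22,518 required, 22,525 in favor — approved.
C: 3/4 of 11150580 = 8362935; 8,362,935 required, 8,362,935 in favor — approved.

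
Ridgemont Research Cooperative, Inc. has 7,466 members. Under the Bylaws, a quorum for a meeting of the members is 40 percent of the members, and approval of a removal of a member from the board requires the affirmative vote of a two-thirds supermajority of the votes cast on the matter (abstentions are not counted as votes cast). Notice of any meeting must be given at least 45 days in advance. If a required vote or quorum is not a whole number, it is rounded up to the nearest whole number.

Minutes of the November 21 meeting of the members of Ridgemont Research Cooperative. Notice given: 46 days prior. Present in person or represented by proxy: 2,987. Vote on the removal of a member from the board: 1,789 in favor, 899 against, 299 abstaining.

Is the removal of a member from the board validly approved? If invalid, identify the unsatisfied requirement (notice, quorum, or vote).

Notice: 46 days given; 45 required. Satisfied.
Quorum: 40% of 7,466 = 2,986.40, rounded up to 2,987; 2,987 present. Satisfied.
Vote: requires two-thirds of the votes cast (2,987 − 299 abstaining = 2,688); 2/3 of 2688 = 1792, so 1,792 needed; 1,789 in favor. Not satisfied.

Invalid — vote requirement not satisfied.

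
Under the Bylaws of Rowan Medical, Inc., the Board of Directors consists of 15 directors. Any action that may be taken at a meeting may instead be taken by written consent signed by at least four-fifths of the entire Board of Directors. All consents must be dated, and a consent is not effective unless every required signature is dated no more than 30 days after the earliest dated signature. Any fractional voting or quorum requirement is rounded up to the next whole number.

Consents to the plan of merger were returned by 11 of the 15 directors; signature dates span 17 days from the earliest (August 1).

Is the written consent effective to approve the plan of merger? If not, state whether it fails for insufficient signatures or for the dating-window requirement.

Signatures required: at least four-fifths of 15 — 4/5 of 15 = 12, so 12 needed; 11 signed. Insufficient.
Dating window: the latest signature is 17 days after the earliest; the limit is 30 days. Within the window.

Not effective — insufficient signatures.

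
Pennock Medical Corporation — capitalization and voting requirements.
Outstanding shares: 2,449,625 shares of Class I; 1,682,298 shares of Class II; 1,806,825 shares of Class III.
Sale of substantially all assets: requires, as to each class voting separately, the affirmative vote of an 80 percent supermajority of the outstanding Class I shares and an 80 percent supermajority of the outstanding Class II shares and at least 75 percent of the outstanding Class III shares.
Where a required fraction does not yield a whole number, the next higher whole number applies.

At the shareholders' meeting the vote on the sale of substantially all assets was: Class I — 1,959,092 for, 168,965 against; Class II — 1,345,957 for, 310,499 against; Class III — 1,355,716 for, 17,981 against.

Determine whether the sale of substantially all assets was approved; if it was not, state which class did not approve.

Class I: 4/5 of 2449625 = 1959700; 1,959,700 required, 1,959,092 in favor — not approved.
Class II: 4/5 of 1682298 = 1345838.40, rounded up to 1345839; 1,345,839 required, 1,345,957 in favor — approved.
Class III: 3/4 of 1806825 = 1355118.75, rounded up to 1355119; 1,355,119 required, 1,355,716 in favor — approved.

Not approved — the Class I shares did not give the required vote.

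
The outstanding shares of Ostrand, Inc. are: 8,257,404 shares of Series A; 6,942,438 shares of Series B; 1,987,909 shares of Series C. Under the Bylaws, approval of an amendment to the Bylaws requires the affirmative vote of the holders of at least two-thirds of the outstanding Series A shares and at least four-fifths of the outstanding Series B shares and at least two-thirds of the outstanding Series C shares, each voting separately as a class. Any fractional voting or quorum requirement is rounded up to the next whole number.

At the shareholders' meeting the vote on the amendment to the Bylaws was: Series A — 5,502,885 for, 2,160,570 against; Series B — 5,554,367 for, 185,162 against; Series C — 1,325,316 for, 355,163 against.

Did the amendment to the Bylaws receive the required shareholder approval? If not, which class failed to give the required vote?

Series A: 2/3 of 8257404 = 5504936; 5,504,936 required, 5,502,885 in favor — not approved.
Series B: 4/5 of 6942438 = 5553950.40, rounded up to 5553951; 5,553,951 required, 5,554,367 in favor — approved.
Series C: 2/3 of 1987909 = 1325272.67, rounded up to 1325273; 1,325,273 required, 1,325,316 in favor — approved.

Not approved — the Series A shares did not give the required vote.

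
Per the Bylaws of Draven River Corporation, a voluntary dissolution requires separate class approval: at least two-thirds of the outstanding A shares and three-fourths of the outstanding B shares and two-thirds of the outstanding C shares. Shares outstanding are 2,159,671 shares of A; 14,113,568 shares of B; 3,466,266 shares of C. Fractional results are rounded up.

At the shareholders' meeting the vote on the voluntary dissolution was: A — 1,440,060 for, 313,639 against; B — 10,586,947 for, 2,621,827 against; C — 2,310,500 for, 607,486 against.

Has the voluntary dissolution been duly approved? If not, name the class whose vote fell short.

A: 2/3 of 2159671 = 1439780.67, rounded up to 1439781; 1,439,781 required, 1,440,060 in favor — approved.
B: 3/4 of 14113568 = 10585176; 10,585,176 required, 10,586,947 in favor — approved.
C: 2/3 of 3466266 = 2310844; 2,310,844 required, 2,310,500 in favor — not approved.

Not approved — the C shares did not give the required vote.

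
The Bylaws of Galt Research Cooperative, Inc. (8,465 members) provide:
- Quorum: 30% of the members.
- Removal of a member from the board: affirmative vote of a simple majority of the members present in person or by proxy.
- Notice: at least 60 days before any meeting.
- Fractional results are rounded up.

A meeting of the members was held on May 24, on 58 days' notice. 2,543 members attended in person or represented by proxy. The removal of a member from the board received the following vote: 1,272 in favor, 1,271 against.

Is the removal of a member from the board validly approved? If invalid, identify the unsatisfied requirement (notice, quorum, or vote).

Notice: 58 days given; 60 required. Not satisfied.
Quorum: 30% of 8,465 = 2,539.50, rounded up to 2,540; 2,543 present. Satisfied.
Vote: requires a majority of those present (2,543); a majority of 2543 is 1272, so 1,272 needed; 1,272 in favor. Satisfied.

Invalid — notice requirement not satisfied.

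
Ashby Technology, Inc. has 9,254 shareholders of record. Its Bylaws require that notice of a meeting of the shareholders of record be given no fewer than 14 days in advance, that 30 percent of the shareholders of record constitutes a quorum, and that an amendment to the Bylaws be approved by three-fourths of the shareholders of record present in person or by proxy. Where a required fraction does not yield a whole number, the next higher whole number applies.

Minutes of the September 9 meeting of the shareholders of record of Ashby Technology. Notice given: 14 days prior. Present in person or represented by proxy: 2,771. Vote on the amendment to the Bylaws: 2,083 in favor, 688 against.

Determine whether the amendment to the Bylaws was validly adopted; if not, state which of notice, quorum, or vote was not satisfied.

Notice: 14 days given; 14 required. Satisfied.
Quorum: 30% of 9,254 = 2,776.20, rounded up to 2,777; 2,771 present. Not satisfied.
Vote: requires three-fourths of those present (2,771); 3/4 of 2771 = 2078.25, rounded up to 2079, so 2,079 needed; 2,083 in favor. Satisfied.

Invalid — quorum requirement not satisfied.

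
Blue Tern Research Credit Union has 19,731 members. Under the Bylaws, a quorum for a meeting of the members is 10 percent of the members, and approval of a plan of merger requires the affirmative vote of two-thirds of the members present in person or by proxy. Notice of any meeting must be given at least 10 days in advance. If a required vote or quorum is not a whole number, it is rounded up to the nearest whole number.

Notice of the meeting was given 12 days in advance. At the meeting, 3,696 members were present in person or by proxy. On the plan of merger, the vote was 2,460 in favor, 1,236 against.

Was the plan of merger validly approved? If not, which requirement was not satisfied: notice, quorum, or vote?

Notice: 12 days given; 10 required. Satisfied.
Quorum: 10% of 19,731 = 1,973.10, rounded up to 1,974; 3,696 present. Satisfied.
Vote: requires two-thirds of those present (3,696); 2/3 of 3696 = 2464, so 2,464 needed; 2,460 in favor. Not satisfied.

Invalid — vote requirement not satisfied.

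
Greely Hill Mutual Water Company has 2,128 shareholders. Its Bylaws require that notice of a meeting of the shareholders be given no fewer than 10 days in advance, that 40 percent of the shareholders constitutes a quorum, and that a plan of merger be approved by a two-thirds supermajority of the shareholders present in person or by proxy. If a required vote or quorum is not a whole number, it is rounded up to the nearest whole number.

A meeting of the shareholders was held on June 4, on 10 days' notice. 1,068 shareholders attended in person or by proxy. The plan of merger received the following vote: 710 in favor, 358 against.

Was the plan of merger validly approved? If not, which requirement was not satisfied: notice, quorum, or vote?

Invalid — vote requirement not satisfied.

Notice: 10 days given; 10 required. Satisfied.
Quorum: 40% of 2,128 = 851.20, rounded up to 852; 1,068 present. Satisfied.
Vote: requires two-thirds of those present (1,068); 2/3 of 1068 = 712, so 712 needed; 710 in favor. Not satisfied.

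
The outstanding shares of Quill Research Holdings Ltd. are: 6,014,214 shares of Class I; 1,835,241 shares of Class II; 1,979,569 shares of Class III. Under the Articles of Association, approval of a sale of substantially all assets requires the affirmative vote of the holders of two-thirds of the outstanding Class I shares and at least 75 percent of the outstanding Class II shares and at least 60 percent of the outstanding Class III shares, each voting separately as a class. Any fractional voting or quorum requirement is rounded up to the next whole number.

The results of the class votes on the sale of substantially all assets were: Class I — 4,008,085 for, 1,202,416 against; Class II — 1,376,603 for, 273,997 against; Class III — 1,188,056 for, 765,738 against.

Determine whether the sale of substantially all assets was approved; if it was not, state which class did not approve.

Not approved — the Class I shares did not give the required vote.

Class I: 2/3 of 6014214 = 4009476; 4,009,476 required, 4,008,085 in favor — not approved.
Class II: 3/4 of 1835241 = 1376430.75, rounded up to 1376431; 1,376,431 required, 1,376,603 in favor — approved.
Class III: 3/5 of 1979569 = 1187741.40, rounded up to 1187742; 1,187,742 required, 1,188,056 in favor — approved.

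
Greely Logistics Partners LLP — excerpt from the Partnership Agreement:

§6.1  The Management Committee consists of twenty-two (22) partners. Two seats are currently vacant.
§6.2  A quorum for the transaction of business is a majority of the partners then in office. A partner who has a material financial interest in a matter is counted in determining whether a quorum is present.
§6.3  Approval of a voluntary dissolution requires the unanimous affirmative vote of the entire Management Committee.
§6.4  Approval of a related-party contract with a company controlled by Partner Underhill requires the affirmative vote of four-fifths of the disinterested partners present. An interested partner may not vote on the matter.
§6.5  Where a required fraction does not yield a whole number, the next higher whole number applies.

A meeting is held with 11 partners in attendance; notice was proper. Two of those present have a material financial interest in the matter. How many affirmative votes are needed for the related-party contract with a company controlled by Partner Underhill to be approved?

8

The related-party contract with a company controlled by Partner Underhill requires four-fifths of the disinterested partners present (11 − 2 = 9).
4/5 of 9 = 7.20, rounded up to 8.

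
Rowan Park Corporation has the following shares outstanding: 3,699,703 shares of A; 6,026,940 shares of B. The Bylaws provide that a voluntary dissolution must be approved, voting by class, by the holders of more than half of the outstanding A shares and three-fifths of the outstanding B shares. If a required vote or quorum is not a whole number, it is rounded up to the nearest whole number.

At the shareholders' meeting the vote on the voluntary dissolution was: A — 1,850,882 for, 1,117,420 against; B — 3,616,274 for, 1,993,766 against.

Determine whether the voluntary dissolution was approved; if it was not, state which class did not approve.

A: a majority of 3699703 is 1849852; 1,849,852 required, 1,850,882 in favor — approved.
B: 3/5 of 6026940 = 3616164; 3,616,164 required, 3,616,274 in favor — approved.

Approved — every class gave the required vote.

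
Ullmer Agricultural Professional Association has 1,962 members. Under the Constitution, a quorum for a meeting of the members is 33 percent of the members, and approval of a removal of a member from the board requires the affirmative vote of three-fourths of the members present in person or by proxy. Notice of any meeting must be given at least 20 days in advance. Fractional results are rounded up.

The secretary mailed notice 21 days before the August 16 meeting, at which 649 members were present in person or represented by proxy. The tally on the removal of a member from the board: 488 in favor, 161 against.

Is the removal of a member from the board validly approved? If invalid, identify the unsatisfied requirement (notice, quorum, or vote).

Notice: 21 days given; 20 required. Satisfied.
Quorum: 33% of 1,962 = 647.46, rounded up to 648; 649 present. Satisfied.
Vote: requires three-fourths of those present (649); 3/4 of 649 = 486.75, rounded up to 487, so 487 needed; 488 in favor. Satisfied.

Valid — all requirements satisfied.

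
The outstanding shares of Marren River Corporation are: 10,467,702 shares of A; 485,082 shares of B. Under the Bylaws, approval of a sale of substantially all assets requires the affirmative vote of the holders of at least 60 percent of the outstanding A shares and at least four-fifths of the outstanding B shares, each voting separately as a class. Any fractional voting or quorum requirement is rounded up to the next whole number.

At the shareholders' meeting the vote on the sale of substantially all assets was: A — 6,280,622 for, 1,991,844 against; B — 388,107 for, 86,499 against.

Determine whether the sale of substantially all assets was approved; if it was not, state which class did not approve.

A: 3/5 of 10467702 = 6280621.20, rounded up to 6280622; 6,280,622 required, 6,280,622 in favor — approved.
B: 4/5 of 485082 = 388065.60, rounded up to 388066; 388,066 required, 388,107 in favor — approved.

Approved — every class gave the required vote.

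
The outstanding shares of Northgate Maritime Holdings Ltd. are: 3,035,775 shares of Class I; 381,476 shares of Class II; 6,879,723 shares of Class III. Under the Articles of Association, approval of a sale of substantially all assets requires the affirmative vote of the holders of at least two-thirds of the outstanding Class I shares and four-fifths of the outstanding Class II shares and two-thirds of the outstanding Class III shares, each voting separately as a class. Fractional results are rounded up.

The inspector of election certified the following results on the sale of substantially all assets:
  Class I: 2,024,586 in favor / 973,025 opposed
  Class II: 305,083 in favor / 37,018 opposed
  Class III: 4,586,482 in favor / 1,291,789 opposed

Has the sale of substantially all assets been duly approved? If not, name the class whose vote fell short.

Not approved — the Class II shares did not give the required vote.

Class I: 2/3 of 3035775 = 2023850; 2,023,850 required, 2,024,586 in favor — approved.
Class II: 4/5 of 381476 = 305180.80, rounded up to 305181; 305,181 required, 305,083 in favor — not approved.
Class III: 2/3 of 6879723 = 4586482; 4,586,482 required, 4,586,482 in favor — approved.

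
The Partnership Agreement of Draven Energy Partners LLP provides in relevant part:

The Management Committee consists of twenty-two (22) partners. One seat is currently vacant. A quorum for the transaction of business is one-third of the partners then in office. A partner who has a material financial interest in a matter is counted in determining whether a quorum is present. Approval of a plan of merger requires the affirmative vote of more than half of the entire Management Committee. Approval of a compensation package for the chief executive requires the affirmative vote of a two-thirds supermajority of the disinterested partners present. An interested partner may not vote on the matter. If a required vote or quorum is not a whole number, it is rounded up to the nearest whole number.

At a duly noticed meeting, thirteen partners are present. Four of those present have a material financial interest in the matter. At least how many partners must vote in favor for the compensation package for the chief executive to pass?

6

The compensation package for the chief executive requires two-thirds of the disinterested partners present (13 − 4 = 9).
2/3 of 9 = 6.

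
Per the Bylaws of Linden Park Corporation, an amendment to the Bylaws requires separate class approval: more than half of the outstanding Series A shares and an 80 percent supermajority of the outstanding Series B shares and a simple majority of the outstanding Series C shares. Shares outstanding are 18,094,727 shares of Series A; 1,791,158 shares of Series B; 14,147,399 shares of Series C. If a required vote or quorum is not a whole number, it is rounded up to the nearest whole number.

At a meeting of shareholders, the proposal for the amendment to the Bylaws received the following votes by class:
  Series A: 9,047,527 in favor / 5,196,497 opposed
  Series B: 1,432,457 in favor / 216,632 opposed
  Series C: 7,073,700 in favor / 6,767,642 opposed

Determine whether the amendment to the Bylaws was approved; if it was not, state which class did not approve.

Series A: a majority of 18094727 is 9047364; 9,047,364 required, 9,047,527 in favor — approved.
Series B: 4/5 of 1791158 = 1432926.40, rounded up to 1432927; 1,432,927 required, 1,432,457 in favor — not approved.
Series C: a majority of 14147399 is 7073700; 7,073,700 required, 7,073,700 in favor — approved.

Not approved — the Series B shares did not give the required vote.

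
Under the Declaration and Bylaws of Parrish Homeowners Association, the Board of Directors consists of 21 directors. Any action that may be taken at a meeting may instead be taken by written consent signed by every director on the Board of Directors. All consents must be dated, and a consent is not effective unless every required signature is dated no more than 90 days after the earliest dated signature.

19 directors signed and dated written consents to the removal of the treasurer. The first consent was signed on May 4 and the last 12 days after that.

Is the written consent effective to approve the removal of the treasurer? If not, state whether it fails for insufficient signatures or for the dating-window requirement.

Not effective — insufficient signatures.

Signatures required: all of 21 — unanimous means all 21, so 21 needed; 19 signed. Insufficient.
Dating window: the latest signature is 12 days after the earliest; the limit is 90 days. Within the window.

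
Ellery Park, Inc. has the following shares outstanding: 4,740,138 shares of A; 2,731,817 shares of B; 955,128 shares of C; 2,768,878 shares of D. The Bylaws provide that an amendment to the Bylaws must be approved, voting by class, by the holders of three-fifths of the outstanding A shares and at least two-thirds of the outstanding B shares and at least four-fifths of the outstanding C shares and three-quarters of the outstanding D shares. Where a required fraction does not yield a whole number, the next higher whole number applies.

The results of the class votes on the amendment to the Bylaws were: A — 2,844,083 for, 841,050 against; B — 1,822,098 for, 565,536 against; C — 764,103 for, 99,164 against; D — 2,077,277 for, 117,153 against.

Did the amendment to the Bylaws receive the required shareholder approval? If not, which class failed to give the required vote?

A: 3/5 of 4740138 = 2844082.80, rounded up to 2844083; 2,844,083 required, 2,844,083 in favor — approved.
B: 2/3 of 2731817 = 1821211.33, rounded up to 1821212; 1,821,212 required, 1,822,098 in favor — approved.
C: 4/5 of 955128 = 764102.40, rounded up to 764103; 764,103 required, 764,103 in favor — approved.
D: 3/4 of 2768878 = 2076658.50, rounded up to 2076659; 2,076,659 required, 2,077,277 in favor — approved.

Approved — every class gave the required vote.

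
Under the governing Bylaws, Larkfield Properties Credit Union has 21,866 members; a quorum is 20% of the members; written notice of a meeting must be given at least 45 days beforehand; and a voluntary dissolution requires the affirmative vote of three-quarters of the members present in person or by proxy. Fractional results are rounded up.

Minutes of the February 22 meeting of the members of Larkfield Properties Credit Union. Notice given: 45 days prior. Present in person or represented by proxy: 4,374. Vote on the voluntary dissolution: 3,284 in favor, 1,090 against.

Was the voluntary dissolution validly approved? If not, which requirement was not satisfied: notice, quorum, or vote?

Valid — all requirements satisfied.

Notice: 45 days given; 45 required. Satisfied.
Quorum: 20% of 21,866 = 4,373.20, rounded up to 4,374; 4,374 present. Satisfied.
Vote: requires three-fourths of those present (4,374); 3/4 of 4374 = 3280.50, rounded up to 3281, so 3,281 needed; 3,284 in favor. Satisfied.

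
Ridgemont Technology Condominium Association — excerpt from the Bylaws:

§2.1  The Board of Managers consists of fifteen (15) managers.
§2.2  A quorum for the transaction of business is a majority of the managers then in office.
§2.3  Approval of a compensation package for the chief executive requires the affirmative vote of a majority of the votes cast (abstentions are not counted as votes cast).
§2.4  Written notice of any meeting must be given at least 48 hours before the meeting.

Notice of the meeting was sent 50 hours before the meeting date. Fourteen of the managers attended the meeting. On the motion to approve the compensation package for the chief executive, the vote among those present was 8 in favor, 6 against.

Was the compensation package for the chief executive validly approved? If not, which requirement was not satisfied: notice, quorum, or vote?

Valid — all requirements satisfied.

Notice: 50 hours given; 48 required (50 ≥ 48). Satisfied.
Quorum: 14 present; quorum is 8. Satisfied.
Vote: the compensation package for the chief executive requires a majority of the votes cast (14). A majority of 14 is 8, so 8 affirmative votes are needed; 8 voted in favor. Satisfied.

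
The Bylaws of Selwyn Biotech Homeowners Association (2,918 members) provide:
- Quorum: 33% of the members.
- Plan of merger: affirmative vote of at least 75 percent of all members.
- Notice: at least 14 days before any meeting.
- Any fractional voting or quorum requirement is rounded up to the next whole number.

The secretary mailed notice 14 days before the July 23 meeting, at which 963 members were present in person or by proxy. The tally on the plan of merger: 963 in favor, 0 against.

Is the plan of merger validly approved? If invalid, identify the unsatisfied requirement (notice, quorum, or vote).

Invalid — vote requirement not satisfied.

Notice: 14 days given; 14 required. Satisfied.
Quorum: 33% of 2,918 = 962.94, rounded up to 963; 963 present. Satisfied.
Vote: requires three-fourths of all members (2,918); 3/4 of 2918 = 2188.50, rounded up to 2189, so 2,189 needed; 963 in favor. Not satisfied.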